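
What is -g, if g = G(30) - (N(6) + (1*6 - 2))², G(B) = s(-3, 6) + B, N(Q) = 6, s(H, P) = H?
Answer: 73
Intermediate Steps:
G(B) = -3 + B
g = -73 (g = (-3 + 30) - (6 + (1*6 - 2))² = 27 - (6 + (6 - 2))² = 27 - (6 + 4)² = 27 - 1*10² = 27 - 1*100 = 27 - 100 = -73)
-g = -1*(-73) = 73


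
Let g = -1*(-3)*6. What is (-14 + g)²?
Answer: 16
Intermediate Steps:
g = 18 (g = 3*6 = 18)
(-14 + g)² = (-14 + 18)² = 4² = 16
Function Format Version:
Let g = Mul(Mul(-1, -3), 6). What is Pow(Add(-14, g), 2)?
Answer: 16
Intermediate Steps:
g = 18 (g = Mul(3, 6) = 18)
Pow(Add(-14, g), 2) = Pow(Add(-14, 18), 2) = Pow(4, 2) = 16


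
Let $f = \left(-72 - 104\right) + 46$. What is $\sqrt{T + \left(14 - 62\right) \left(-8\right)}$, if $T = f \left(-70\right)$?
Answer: $2 \sqrt{2371} \approx 97.386$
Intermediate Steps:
$f = -130$ ($f = -176 + 46 = -130$)
$T = 9100$ ($T = \left(-130\right) \left(-70\right) = 9100$)
$\sqrt{T + \left(14 - 62\right) \left(-8\right)} = \sqrt{9100 + \left(14 - 62\right) \left(-8\right)} = \sqrt{9100 - -384} = \sqrt{9100 + 384} = \sqrt{9484} = 2 \sqrt{2371}$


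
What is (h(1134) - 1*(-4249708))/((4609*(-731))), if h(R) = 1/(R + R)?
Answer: -9638337745/7641297972 ≈ -1.2613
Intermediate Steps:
h(R) = 1/(2*R)
(h(1134) - 1*(-4249708))/((4609*(-731))) = ((½)/1134 - 1*(-4249708))/((4609*(-731))) = ((½)*(1/1134) + 4249708)/(-3369179) = (1/2268 + 4249708)*(-1/3369179) = (9638337745/2268)*(-1/3369179) = -9638337745/7641297972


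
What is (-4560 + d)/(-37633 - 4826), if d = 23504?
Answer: -18944/42459 ≈ -0.44617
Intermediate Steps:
(-4560 + d)/(-37633 - 4826) = (-4560 + 23504)/(-37633 - 4826) = 18944/(-42459) = 18944*(-1/42459) = -18944/42459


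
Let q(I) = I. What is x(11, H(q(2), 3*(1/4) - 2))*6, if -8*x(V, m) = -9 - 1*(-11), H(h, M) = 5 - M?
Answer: -3/2 ≈ -1.5000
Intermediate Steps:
x(V, m) = -¼ (x(V, m) = -(-9 - 1*(-11))/8 = -(-9 + 11)/8 = -⅛*2 = -¼)
x(11, H(q(2), 3*(1/4) - 2))*6 = -¼*6 = -3/2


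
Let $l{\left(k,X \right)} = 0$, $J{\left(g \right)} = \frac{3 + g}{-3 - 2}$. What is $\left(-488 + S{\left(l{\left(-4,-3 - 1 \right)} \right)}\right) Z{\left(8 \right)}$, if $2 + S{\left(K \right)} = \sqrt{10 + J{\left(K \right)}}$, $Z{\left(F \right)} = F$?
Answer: $-3920 + \frac{8 \sqrt{235}}{5} \approx -3895.5$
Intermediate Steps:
$J{\left(g \right)} = - \frac{3}{5} - \frac{g}{5}$ ($J{\left(g \right)} = \frac{3 + g}{-5} = \left(3 + g\right) \left(- \frac{1}{5}\right) = - \frac{3}{5} - \frac{g}{5}$)
$S{\left(K \right)} = -2 + \sqrt{\frac{47}{5} - \frac{K}{5}}$ ($S{\left(K \right)} = -2 + \sqrt{10 - \left(\frac{3}{5} + \frac{K}{5}\right)} = -2 + \sqrt{\frac{47}{5} - \frac{K}{5}}$)
$\left(-488 + S{\left(l{\left(-4,-3 - 1 \right)} \right)}\right) Z{\left(8 \right)} = \left(-488 - \left(2 - \frac{\sqrt{235 - 0}}{5}\right)\right) 8 = \left(-488 - \left(2 - \frac{\sqrt{235 + 0}}{5}\right)\right) 8 = \left(-488 - \left(2 - \frac{\sqrt{235}}{5}\right)\right) 8 = \left(-490 + \frac{\sqrt{235}}{5}\right) 8 = -3920 + \frac{8 \sqrt{235}}{5}$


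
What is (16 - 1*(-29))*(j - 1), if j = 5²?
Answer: 1080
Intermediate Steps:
j = 25
(16 - 1*(-29))*(j - 1) = (16 - 1*(-29))*(25 - 1) = (16 + 29)*24 = 45*24 = 1080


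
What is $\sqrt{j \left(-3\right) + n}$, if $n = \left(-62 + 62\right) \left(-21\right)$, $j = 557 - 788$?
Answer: $3 \sqrt{77} \approx 26.325$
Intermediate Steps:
$j = -231$ ($j = 557 - 788 = -231$)
$n = 0$ ($n = 0 \left(-21\right) = 0$)
$\sqrt{j \left(-3\right) + n} = \sqrt{\left(-231\right) \left(-3\right) + 0} = \sqrt{693 + 0} = \sqrt{693} = 3 \sqrt{77}$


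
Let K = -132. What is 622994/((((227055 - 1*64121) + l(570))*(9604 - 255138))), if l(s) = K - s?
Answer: -311497/19916735944 ≈ -1.5640e-5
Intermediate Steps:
l(s) = -132 - s
622994/((((227055 - 1*64121) + l(570))*(9604 - 255138))) = 622994/((((227055 - 1*64121) + (-132 - 1*570))*(9604 - 255138))) = 622994/((((227055 - 64121) + (-132 - 570))*(-245534))) = 622994/(((162934 - 702)*(-245534))) = 622994/((162232*(-245534))) = 622994/(-39833471888) = 622994*(-1/39833471888) = -311497/19916735944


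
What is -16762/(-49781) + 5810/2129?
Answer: 324913908/105983749 ≈ 3.0657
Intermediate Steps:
-16762/(-49781) + 5810/2129 = -16762*(-1/49781) + 5810*(1/2129) = 16762/49781 + 5810/2129 = 324913908/105983749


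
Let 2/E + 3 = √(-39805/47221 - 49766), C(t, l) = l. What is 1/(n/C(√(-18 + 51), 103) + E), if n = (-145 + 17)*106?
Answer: 103*(-3*√47221 + I*√2350040091)/(2*(20455*√47221 - 6784*I*√2350040091)) ≈ -0.0075914 + 5.1656e-7*I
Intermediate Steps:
n = -13568 (n = -128*106 = -13568)
E = 2/(-3 + I*√110971243137111/47221) (E = 2/(-3 + √(-39805/47221 - 49766)) = 2/(-3 + √(-2350040091/47221)) = 2/(-3 + I*√110971243137111/47221) ≈ -0.00012054 - 0.0089636*I)
1/(n/C(√(-18 + 51), 103) + E) = 1/(-13568/103 - 2*√47221/(3*√47221 - I*√2350040091))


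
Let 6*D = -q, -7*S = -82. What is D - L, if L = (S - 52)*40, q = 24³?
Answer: -4848/7 ≈ -692.57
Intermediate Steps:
S = 82/7 (S = -⅐*(-82) = 82/7 ≈ 11.714)
q = 13824
L = -11280/7 (L = (82/7 - 52)*40 = -282/7*40 = -11280/7 ≈ -1611.4)
D = -2304 (D = (-1*13824)/6 = (⅙)*(-13824) = -2304)
D - L = -2304 - 1*(-11280/7) = -2304 + 11280/7 = -4848/7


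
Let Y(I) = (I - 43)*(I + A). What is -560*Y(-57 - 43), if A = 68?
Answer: -2562560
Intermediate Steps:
Y(I) = (-43 + I)*(68 + I) (Y(I) = (I - 43)*(I + 68) = (-43 + I)*(68 + I))
-560*Y(-57 - 43) = -560*(-2924 + (-57 - 43)**2 + 25*(-57 - 43)) = -560*(-2924 + (-100)**2 + 25*(-100)) = -560*(-2924 + 10000 - 2500) = -560*4576 = -2562560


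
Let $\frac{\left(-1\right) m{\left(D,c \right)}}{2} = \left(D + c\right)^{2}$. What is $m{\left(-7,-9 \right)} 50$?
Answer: $-25600$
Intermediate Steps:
$m{\left(D,c \right)} = - 2 \left(D + c\right)^{2}$
$m{\left(-7,-9 \right)} 50 = - 2 \left(-7 - 9\right)^{2} \cdot 50 = - 2 \left(-16\right)^{2} \cdot 50 = \left(-2\right) 256 \cdot 50 = \left(-512\right) 50 = -25600$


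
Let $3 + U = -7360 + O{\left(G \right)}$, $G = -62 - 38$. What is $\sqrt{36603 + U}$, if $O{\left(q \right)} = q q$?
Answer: $6 \sqrt{1090} \approx 198.09$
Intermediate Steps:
$G = -100$ ($G = -62 - 38 = -100$)
$O{\left(q \right)} = q^{2}$
$U = 2637$ ($U = -3 - \left(7360 - \left(-100\right)^{2}\right) = -3 + \left(-7360 + 10000\right) = -3 + 2640 = 2637$)
$\sqrt{36603 + U} = \sqrt{36603 + 2637} = \sqrt{39240} = 6 \sqrt{1090}$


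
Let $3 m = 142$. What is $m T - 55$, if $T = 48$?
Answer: $2217$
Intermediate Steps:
$m = \frac{142}{3}$ ($m = \frac{1}{3} \cdot 142 = \frac{142}{3} \approx 47.333$)
$m T - 55 = \frac{142}{3} \cdot 48 - 55 = 2272 - 55 = 2217$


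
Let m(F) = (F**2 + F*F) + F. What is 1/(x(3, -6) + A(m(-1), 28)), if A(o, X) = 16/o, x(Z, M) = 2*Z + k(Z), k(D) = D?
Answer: 1/25 ≈ 0.040000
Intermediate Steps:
m(F) = F + 2*F**2 (m(F) = (F**2 + F**2) + F = 2*F**2 + F = F + 2*F**2)
x(Z, M) = 3*Z (x(Z, M) = 2*Z + Z = 3*Z)
1/(x(3, -6) + A(m(-1), 28)) = 1/(3*3 + 16/((-(1 + 2*(-1))))) = 1/(9 + 16/((-(1 - 2)))) = 1/(9 + 16/((-1*(-1)))) = 1/(9 + 16/1) = 1/(9 + 16*1) = 1/(9 + 16) = 1/25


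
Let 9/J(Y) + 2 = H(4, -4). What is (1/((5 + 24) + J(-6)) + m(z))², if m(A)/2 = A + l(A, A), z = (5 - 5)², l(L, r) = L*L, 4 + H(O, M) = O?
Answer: 4/2401 ≈ 0.0016660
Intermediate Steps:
H(O, M) = -4 + O
J(Y) = -9/2 (J(Y) = 9/(-2 + (-4 + 4)) = 9/(-2 + 0) = 9/(-2) = 9*(-½) = -9/2)
l(L, r) = L²
z = 0 (z = 0² = 0)
m(A) = 2*A + 2*A² (m(A) = 2*(A + A²) = 2*A + 2*A²)
(1/((5 + 24) + J(-6)) + m(z))² = (1/((5 + 24) - 9/2) + 2*0*(1 + 0))² = (1/(29 - 9/2) + 2*0*1)² = (1/(49/2) + 0)² = (2/49 + 0)² = (2/49)² = 4/2401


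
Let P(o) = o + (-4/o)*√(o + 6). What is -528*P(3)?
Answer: 528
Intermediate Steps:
P(o) = o - 4*√(6 + o)/o (P(o) = o + (-4/o)*√(6 + o) = o - 4*√(6 + o)/o)
-528*P(3) = -528*(3 - 4*√(6 + 3)/3) = -528*(3 - 4*⅓*√9) = -528*(3 - 4*⅓*3) = -528*(3 - 4) = -528*(-1) = 528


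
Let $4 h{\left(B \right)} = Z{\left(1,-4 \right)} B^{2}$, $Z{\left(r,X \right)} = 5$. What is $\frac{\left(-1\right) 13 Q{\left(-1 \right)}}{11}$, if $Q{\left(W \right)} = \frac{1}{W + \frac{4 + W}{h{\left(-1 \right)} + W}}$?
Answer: $- \frac{13}{121} \approx -0.10744$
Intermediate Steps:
$h{\left(B \right)} = \frac{5 B^{2}}{4}$
$Q{\left(W \right)} = \frac{1}{W + \frac{4 + W}{\frac{5}{4} + W}}$ ($Q{\left(W \right)} = \frac{1}{W + \frac{4 + W}{\frac{5 \left(-1\right)^{2}}{4} + W}} = \frac{1}{W + \frac{4 + W}{\frac{5}{4} \cdot 1 + W}} = \frac{1}{W + \frac{4 + W}{\frac{5}{4} + W}}$)
$\frac{\left(-1\right) 13 Q{\left(-1 \right)}}{11} = \frac{\left(-1\right) 13 \frac{5 + 4 \left(-1\right)}{16 + 4 \left(-1\right)^{2} + 9 \left(-1\right)}}{11} = - 13 \frac{5 - 4}{16 + 4 \cdot 1 - 9} \cdot \frac{1}{11} = - 13 \frac{1}{16 + 4 - 9} \cdot 1 \cdot \frac{1}{11} = - 13 \cdot \frac{1}{11} \cdot 1 \cdot \frac{1}{11} = \left(-13\right) \frac{1}{11} \cdot \frac{1}{11} = \left(- \frac{13}{11}\right) \frac{1}{11} = - \frac{13}{121}$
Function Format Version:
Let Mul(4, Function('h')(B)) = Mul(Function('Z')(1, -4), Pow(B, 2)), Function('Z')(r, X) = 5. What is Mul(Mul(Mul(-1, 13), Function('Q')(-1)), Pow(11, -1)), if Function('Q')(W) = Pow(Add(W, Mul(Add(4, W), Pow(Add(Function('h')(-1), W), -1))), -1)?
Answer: Rational(-13, 121) ≈ -0.10744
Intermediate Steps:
Function('h')(B) = Mul(Rational(5, 4), Pow(B, 2)) (Function('h')(B) = Mul(Rational(1, 4), Mul(5, Pow(B, 2))) = Mul(Rational(5, 4), Pow(B, 2)))
Function('Q')(W) = Pow(Add(W, Mul(Pow(Add(Rational(5, 4), W), -1), Add(4, W))), -1) (Function('Q')(W) = Pow(Add(W, Mul(Add(4, W), Pow(Add(Mul(Rational(5, 4), Pow(-1, 2)), W), -1))), -1) = Pow(Add(W, Mul(Add(4, W), Pow(Add(Mul(Rational(5, 4), 1), W), -1))), -1) = Pow(Add(W, Mul(Add(4, W), Pow(Add(Rational(5, 4), W), -1))), -1) = Pow(Add(W, Mul(Pow(Add(Rational(5, 4), W), -1), Add(4, W))), -1))
Mul(Mul(Mul(-1, 13), Function('Q')(-1)), Pow(11, -1)) = Mul(Mul(Mul(-1, 13), Mul(Pow(Add(16, Mul(4, Pow(-1, 2)), Mul(9, -1)), -1), Add(5, Mul(4, -1)))), Pow(11, -1)) = Mul(Mul(-13, Mul(Pow(Add(16, Mul(4, 1), -9), -1), Add(5, -4))), Rational(1, 11)) = Mul(Mul(-13, Mul(Pow(Add(16, 4, -9), -1), 1)), Rational(1, 11)) = Mul(Mul(-13, Mul(Pow(11, -1), 1)), Rational(1, 11)) = Mul(Mul(-13, Mul(Rational(1, 11), 1)), Rational(1, 11)) = Mul(Mul(-13, Rational(1, 11)), Rational(1, 11)) = Mul(Rational(-13, 11), Rational(1, 11)) = Rational(-13, 121)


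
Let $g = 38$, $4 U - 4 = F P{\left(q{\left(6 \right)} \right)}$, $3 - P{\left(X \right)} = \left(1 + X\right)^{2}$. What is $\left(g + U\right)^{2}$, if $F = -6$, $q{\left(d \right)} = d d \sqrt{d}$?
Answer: $136959984 + 2527200 \sqrt{6} \approx 1.4315 \cdot 10^{8}$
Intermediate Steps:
$q{\left(d \right)} = d^{\frac{5}{2}}$ ($q{\left(d \right)} = d^{2} \sqrt{d} = d^{\frac{5}{2}}$)
$P{\left(X \right)} = 3 - \left(1 + X\right)^{2}$
$U = - \frac{7}{2} + \frac{3 \left(1 + 36 \sqrt{6}\right)^{2}}{2}$ ($U = 1 + \frac{\left(-6\right) \left(3 - \left(1 + 6^{\frac{5}{2}}\right)^{2}\right)}{4} = 1 + \frac{\left(-6\right) \left(3 - \left(1 + 36 \sqrt{6}\right)^{2}\right)}{4} = 1 + \frac{-18 + 6 \left(1 + 36 \sqrt{6}\right)^{2}}{4} = 1 - \left(\frac{9}{2} - \frac{3 \left(1 + 36 \sqrt{6}\right)^{2}}{2}\right) = - \frac{7}{2} + \frac{3 \left(1 + 36 \sqrt{6}\right)^{2}}{2} \approx 11927.0$)
$\left(g + U\right)^{2} = \left(38 + \left(11662 + 108 \sqrt{6}\right)\right)^{2} = \left(11700 + 108 \sqrt{6}\right)^{2}$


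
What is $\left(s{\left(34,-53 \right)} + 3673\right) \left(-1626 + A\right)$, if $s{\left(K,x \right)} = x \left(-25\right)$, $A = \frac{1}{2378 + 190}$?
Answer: $- \frac{3478247311}{428} \approx -8.1267 \cdot 10^{6}$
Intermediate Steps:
$A = \frac{1}{2568} \approx 0.00038941$
$s{\left(K,x \right)} = - 25 x$
$\left(s{\left(34,-53 \right)} + 3673\right) \left(-1626 + A\right) = \left(\left(-25\right) \left(-53\right) + 3673\right) \left(-1626 + \frac{1}{2568}\right) = \left(1325 + 3673\right) \left(- \frac{4175567}{2568}\right) = 4998 \left(- \frac{4175567}{2568}\right) = - \frac{3478247311}{428}$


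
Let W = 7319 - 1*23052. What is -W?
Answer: 15733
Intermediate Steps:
W = -15733 (W = 7319 - 23052 = -15733)
-W = -1*(-15733) = 15733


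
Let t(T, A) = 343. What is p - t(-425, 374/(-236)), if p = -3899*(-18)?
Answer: 69839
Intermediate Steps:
p = 70182
p - t(-425, 374/(-236)) = 70182 - 1*343 = 70182 - 343 = 69839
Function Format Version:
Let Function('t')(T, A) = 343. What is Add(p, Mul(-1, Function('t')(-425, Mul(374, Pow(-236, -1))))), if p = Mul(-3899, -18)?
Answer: 69839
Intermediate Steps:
p = 70182
Add(p, Mul(-1, Function('t')(-425, Mul(374, Pow(-236, -1))))) = Add(70182, Mul(-1, 343)) = Add(70182, -343) = 69839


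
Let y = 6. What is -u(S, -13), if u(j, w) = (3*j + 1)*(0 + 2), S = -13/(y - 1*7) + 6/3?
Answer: -92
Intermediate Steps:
S = 15 (S = -13/(6 - 1*7) + 6/3 = -13/(6 - 7) + 6*(⅓) = -13/(-1) + 2 = -13*(-1) + 2 = 13 + 2 = 15)
u(j, w) = 2 + 6*j (u(j, w) = (1 + 3*j)*2 = 2 + 6*j)
-u(S, -13) = -(2 + 6*15) = -(2 + 90) = -1*92 = -92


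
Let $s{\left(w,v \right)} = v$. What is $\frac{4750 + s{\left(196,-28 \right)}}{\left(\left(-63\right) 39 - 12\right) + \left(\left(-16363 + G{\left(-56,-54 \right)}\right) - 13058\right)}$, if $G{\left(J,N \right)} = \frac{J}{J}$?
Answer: $- \frac{4722}{31889} \approx -0.14808$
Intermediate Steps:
$G{\left(J,N \right)} = 1$
$\frac{4750 + s{\left(196,-28 \right)}}{\left(\left(-63\right) 39 - 12\right) + \left(\left(-16363 + G{\left(-56,-54 \right)}\right) - 13058\right)} = \frac{4750 - 28}{\left(\left(-63\right) 39 - 12\right) + \left(\left(-16363 + 1\right) - 13058\right)} = \frac{4722}{\left(-2457 - 12\right) - 29420} = \frac{4722}{-2469 - 29420} = \frac{4722}{-31889} = 4722 \left(- \frac{1}{31889}\right) = - \frac{4722}{31889}$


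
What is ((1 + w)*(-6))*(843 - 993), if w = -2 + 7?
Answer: 5400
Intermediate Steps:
w = 5
((1 + w)*(-6))*(843 - 993) = ((1 + 5)*(-6))*(843 - 993) = (6*(-6))*(-150) = -36*(-150) = 5400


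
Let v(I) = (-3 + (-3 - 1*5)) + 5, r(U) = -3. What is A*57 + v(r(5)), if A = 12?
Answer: 678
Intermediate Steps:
v(I) = -6 (v(I) = (-3 + (-3 - 5)) + 5 = (-3 - 8) + 5 = -11 + 5 = -6)
A*57 + v(r(5)) = 12*57 - 6 = 684 - 6 = 678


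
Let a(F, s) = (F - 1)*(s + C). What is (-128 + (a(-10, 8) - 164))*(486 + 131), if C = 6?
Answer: -275182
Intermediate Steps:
a(F, s) = (-1 + F)*(6 + s) (a(F, s) = (F - 1)*(s + 6) = (-1 + F)*(6 + s))
(-128 + (a(-10, 8) - 164))*(486 + 131) = (-128 + ((-6 - 1*8 + 6*(-10) - 10*8) - 164))*(486 + 131) = (-128 + ((-6 - 8 - 60 - 80) - 164))*617 = (-128 + (-154 - 164))*617 = (-128 - 318)*617 = -446*617 = -275182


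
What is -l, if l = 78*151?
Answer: -11778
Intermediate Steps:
l = 11778
-l = -1*11778 = -11778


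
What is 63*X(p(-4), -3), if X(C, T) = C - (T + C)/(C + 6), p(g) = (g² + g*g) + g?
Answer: 58401/34 ≈ 1717.7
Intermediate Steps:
p(g) = g + 2*g² (p(g) = (g² + g²) + g = 2*g² + g = g + 2*g²)
X(C, T) = C - (C + T)/(6 + C)
63*X(p(-4), -3) = 63*(((-4*(1 + 2*(-4)))² - 1*(-3) + 5*(-4*(1 + 2*(-4))))/(6 - 4*(1 + 2*(-4)))) = 63*(((-4*(1 - 8))² + 3 + 5*(-4*(1 - 8)))/(6 - 4*(1 - 8))) = 63*(((-4*(-7))² + 3 + 5*(-4*(-7)))/(6 - 4*(-7))) = 63*((28² + 3 + 5*28)/(6 + 28)) = 63*((784 + 3 + 140)/34) = 63*((1/34)*927) = 63*(927/34) = 58401/34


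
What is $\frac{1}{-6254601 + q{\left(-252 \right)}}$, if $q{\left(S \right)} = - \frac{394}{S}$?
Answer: $- \frac{126}{788079529} \approx -1.5988 \cdot 10^{-7}$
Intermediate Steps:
$\frac{1}{-6254601 + q{\left(-252 \right)}} = \frac{1}{-6254601 - \frac{394}{-252}} = \frac{1}{-6254601 - - \frac{197}{126}} = \frac{1}{-6254601 + \frac{197}{126}} = \frac{1}{- \frac{788079529}{126}} = - \frac{126}{788079529}$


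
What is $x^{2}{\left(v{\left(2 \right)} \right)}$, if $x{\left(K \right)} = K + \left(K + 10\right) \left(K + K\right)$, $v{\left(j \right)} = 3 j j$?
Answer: $291600$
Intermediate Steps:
$v{\left(j \right)} = 3 j^{2}$
$x{\left(K \right)} = K + 2 K \left(10 + K\right)$ ($x{\left(K \right)} = K + \left(10 + K\right) 2 K = K + 2 K \left(10 + K\right)$)
$x^{2}{\left(v{\left(2 \right)} \right)} = \left(3 \cdot 2^{2} \left(21 + 2 \cdot 3 \cdot 2^{2}\right)\right)^{2} = \left(3 \cdot 4 \left(21 + 2 \cdot 3 \cdot 4\right)\right)^{2} = \left(12 \left(21 + 2 \cdot 12\right)\right)^{2} = \left(12 \left(21 + 24\right)\right)^{2} = \left(12 \cdot 45\right)^{2} = 540^{2} = 291600$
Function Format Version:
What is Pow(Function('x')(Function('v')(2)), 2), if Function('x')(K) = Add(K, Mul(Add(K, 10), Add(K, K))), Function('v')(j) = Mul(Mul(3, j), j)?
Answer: 291600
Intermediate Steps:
Function('v')(j) = Mul(3, Pow(j, 2))
Function('x')(K) = Add(K, Mul(2, K, Add(10, K))) (Function('x')(K) = Add(K, Mul(Add(10, K), Mul(2, K))) = Add(K, Mul(2, K, Add(10, K))))
Pow(Function('x')(Function('v')(2)), 2) = Pow(Mul(Mul(3, Pow(2, 2)), Add(21, Mul(2, Mul(3, Pow(2, 2))))), 2) = Pow(Mul(Mul(3, 4), Add(21, Mul(2, Mul(3, 4)))), 2) = Pow(Mul(12, Add(21, Mul(2, 12))), 2) = Pow(Mul(12, Add(21, 24)), 2) = Pow(Mul(12, 45), 2) = Pow(540, 2) = 291600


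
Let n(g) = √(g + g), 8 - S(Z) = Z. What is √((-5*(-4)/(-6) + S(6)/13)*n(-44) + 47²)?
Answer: √(3359889 - 9672*I*√22)/39 ≈ 47.001 - 0.31729*I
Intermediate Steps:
S(Z) = 8 - Z
n(g) = √2*√g (n(g) = √(2*g) = √2*√g)
√((-5*(-4)/(-6) + S(6)/13)*n(-44) + 47²) = √((-5*(-4)/(-6) + (8 - 1*6)/13)*(√2*√(-44)) + 47²) = √((20*(-⅙) + (8 - 6)*(1/13))*(√2*(2*I*√11)) + 2209) = √((-10/3 + 2*(1/13))*(2*I*√22) + 2209) = √((-10/3 + 2/13)*(2*I*√22) + 2209) = √(-248*I*√22/39 + 2209) = √(2209 - 248*I*√22/39)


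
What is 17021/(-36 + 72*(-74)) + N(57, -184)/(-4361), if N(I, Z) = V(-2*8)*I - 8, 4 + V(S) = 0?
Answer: -72962677/23392404 ≈ -3.1191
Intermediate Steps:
V(S) = -4 (V(S) = -4 + 0 = -4)
N(I, Z) = -8 - 4*I (N(I, Z) = -4*I - 8 = -8 - 4*I)
17021/(-36 + 72*(-74)) + N(57, -184)/(-4361) = 17021/(-36 + 72*(-74)) + (-8 - 4*57)/(-4361) = 17021/(-36 - 5328) + (-8 - 228)*(-1/4361) = 17021/(-5364) - 236*(-1/4361) = 17021*(-1/5364) + 236/4361 = -17021/5364 + 236/4361 = -72962677/23392404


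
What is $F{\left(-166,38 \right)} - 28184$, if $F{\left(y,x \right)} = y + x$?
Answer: $-28312$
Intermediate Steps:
$F{\left(y,x \right)} = x + y$
$F{\left(-166,38 \right)} - 28184 = \left(38 - 166\right) - 28184 = -128 - 28184 = -28312$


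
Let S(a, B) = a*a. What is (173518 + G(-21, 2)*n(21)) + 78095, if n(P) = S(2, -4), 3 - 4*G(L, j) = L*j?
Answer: 251658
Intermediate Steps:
G(L, j) = ¾ - L*j/4
S(a, B) = a²
n(P) = 4 (n(P) = 2² = 4)
(173518 + G(-21, 2)*n(21)) + 78095 = (173518 + (¾ - ¼*(-21)*2)*4) + 78095 = (173518 + (¾ + 21/2)*4) + 78095 = (173518 + (45/4)*4) + 78095 = (173518 + 45) + 78095 = 173563 + 78095 = 251658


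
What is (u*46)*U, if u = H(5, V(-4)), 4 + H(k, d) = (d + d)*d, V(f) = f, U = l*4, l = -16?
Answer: -82432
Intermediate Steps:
U = -64 (U = -16*4 = -64)
H(k, d) = -4 + 2*d² (H(k, d) = -4 + (d + d)*d = -4 + (2*d)*d = -4 + 2*d²)
u = 28 (u = -4 + 2*(-4)² = -4 + 2*16 = -4 + 32 = 28)
(u*46)*U = (28*46)*(-64) = 1288*(-64) = -82432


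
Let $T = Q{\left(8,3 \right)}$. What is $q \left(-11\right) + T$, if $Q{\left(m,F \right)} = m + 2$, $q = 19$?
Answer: $-199$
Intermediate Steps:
$Q{\left(m,F \right)} = 2 + m$
$T = 10$ ($T = 2 + 8 = 10$)
$q \left(-11\right) + T = 19 \left(-11\right) + 10 = -209 + 10 = -199$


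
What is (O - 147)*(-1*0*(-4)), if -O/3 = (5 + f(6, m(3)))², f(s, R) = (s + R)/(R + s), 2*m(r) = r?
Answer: 0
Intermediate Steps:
m(r) = r/2
f(s, R) = 1 (f(s, R) = (R + s)/(R + s) = 1)
O = -108 (O = -3*(5 + 1)² = -3*6² = -3*36 = -108)
(O - 147)*(-1*0*(-4)) = (-108 - 147)*(-1*0*(-4)) = -0*(-4) = -255*0 = 0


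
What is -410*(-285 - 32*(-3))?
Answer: 77490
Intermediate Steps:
-410*(-285 - 32*(-3)) = -410*(-285 + 96) = -410*(-189) = 77490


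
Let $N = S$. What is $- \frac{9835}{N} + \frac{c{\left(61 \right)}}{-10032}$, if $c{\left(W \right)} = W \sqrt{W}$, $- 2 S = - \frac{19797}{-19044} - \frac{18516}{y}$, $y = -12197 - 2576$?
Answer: $\frac{52703800248}{6143617} - \frac{61 \sqrt{61}}{10032} \approx 8578.6$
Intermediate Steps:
$y = -14773$
$S = - \frac{215026595}{187558008}$ ($S = - \frac{- \frac{19797}{-19044} - \frac{18516}{-14773}}{2} = - \frac{\left(-19797\right) \left(- \frac{1}{19044}\right) - - \frac{18516}{14773}}{2} = - \frac{\frac{6599}{6348} + \frac{18516}{14773}}{2} = \left(- \frac{1}{2}\right) \frac{215026595}{93779004} = - \frac{215026595}{187558008} \approx -1.1465$)
$N = - \frac{215026595}{187558008} \approx -1.1465$
$c{\left(W \right)} = W^{\frac{3}{2}}$
$- \frac{9835}{N} + \frac{c{\left(61 \right)}}{-10032} = - \frac{9835}{- \frac{215026595}{187558008}} + \frac{61^{\frac{3}{2}}}{-10032} = \left(-9835\right) \left(- \frac{187558008}{215026595}\right) + 61 \sqrt{61} \left(- \frac{1}{10032}\right) = \frac{52703800248}{6143617} - \frac{61 \sqrt{61}}{10032}$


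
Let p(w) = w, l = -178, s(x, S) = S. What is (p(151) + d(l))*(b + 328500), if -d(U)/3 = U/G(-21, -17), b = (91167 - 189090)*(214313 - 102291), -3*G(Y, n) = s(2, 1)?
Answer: 15916311820506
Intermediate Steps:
G(Y, n) = -1/3 (G(Y, n) = -1/3*1 = -1/3)
b = -10969530306 (b = -97923*112022 = -10969530306)
d(U) = 9*U (d(U) = -3*U/(-1/3) = -3*U*(-3) = -(-9)*U = 9*U)
(p(151) + d(l))*(b + 328500) = (151 + 9*(-178))*(-10969530306 + 328500) = (151 - 1602)*(-10969201806) = -1451*(-10969201806) = 15916311820506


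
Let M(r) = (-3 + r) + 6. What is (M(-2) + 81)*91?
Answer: 7462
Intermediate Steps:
M(r) = 3 + r
(M(-2) + 81)*91 = ((3 - 2) + 81)*91 = (1 + 81)*91 = 82*91 = 7462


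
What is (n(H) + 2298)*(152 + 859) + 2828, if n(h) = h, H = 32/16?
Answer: 2328128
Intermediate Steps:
H = 2 (H = 32*(1/16) = 2)
(n(H) + 2298)*(152 + 859) + 2828 = (2 + 2298)*(152 + 859) + 2828 = 2300*1011 + 2828 = 2325300 + 2828 = 2328128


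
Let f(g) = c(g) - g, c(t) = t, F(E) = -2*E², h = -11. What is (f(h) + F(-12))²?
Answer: 82944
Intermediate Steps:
f(g) = 0 (f(g) = g - g = 0)
(f(h) + F(-12))² = (0 - 2*(-12)²)² = (0 - 2*144)² = (0 - 288)² = (-288)² = 82944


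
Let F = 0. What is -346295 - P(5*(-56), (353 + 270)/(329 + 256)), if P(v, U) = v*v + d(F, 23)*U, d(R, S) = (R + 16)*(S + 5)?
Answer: -248725679/585 ≈ -4.2517e+5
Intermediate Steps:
d(R, S) = (5 + S)*(16 + R) (d(R, S) = (16 + R)*(5 + S) = (5 + S)*(16 + R))
P(v, U) = v**2 + 448*U (P(v, U) = v*v + (80 + 5*0 + 16*23 + 0*23)*U = v**2 + (80 + 0 + 368 + 0)*U = v**2 + 448*U)
-346295 - P(5*(-56), (353 + 270)/(329 + 256)) = -346295 - ((5*(-56))**2 + 448*((353 + 270)/(329 + 256))) = -346295 - ((-280)**2 + 448*(623/585)) = -346295 - (78400 + 448*(623*(1/585))) = -346295 - (78400 + 448*(623/585)) = -346295 - (78400 + 279104/585) = -346295 - 1*46143104/585 = -346295 - 46143104/585 = -248725679/585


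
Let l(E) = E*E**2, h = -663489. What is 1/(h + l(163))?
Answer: 1/3667258 ≈ 2.7268e-7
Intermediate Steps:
l(E) = E**3
1/(h + l(163)) = 1/(-663489 + 163**3) = 1/(-663489 + 4330747) = 1/3667258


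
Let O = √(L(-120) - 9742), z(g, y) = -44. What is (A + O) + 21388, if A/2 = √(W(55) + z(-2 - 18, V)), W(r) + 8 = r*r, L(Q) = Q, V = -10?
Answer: 21388 + 2*√2973 + I*√9862 ≈ 21497.0 + 99.308*I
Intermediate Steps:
W(r) = -8 + r² (W(r) = -8 + r*r = -8 + r²)
O = I*√9862 (O = √(-120 - 9742) = √(-9862) = I*√9862 ≈ 99.308*I)
A = 2*√2973 (A = 2*√((-8 + 55²) - 44) = 2*√((-8 + 3025) - 44) = 2*√(3017 - 44) = 2*√2973 ≈ 109.05)
(A + O) + 21388 = (2*√2973 + I*√9862) + 21388 = 21388 + 2*√2973 + I*√9862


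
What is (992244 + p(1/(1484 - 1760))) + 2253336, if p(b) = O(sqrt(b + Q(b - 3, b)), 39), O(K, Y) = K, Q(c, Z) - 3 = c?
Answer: 3245580 + I*sqrt(138)/138 ≈ 3.2456e+6 + 0.085126*I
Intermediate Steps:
Q(c, Z) = 3 + c
p(b) = sqrt(2)*sqrt(b) (p(b) = sqrt(b + (3 + (b - 3))) = sqrt(b + (3 + (-3 + b))) = sqrt(b + b) = sqrt(2*b) = sqrt(2)*sqrt(b))
(992244 + p(1/(1484 - 1760))) + 2253336 = (992244 + sqrt(2)*sqrt(1/(1484 - 1760))) + 2253336 = (992244 + sqrt(2)*sqrt(1/(-276))) + 2253336 = (992244 + sqrt(2)*sqrt(-1/276)) + 2253336 = (992244 + sqrt(2)*(I*sqrt(69)/138)) + 2253336 = (992244 + I*sqrt(138)/138) + 2253336 = 3245580 + I*sqrt(138)/138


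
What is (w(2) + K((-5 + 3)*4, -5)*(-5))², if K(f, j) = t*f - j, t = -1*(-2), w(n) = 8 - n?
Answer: 3721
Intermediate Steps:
t = 2
K(f, j) = -j + 2*f (K(f, j) = 2*f - j = -j + 2*f)
(w(2) + K((-5 + 3)*4, -5)*(-5))² = ((8 - 1*2) + (-1*(-5) + 2*((-5 + 3)*4))*(-5))² = ((8 - 2) + (5 + 2*(-2*4))*(-5))² = (6 + (5 + 2*(-8))*(-5))² = (6 + (5 - 16)*(-5))² = (6 - 11*(-5))² = (6 + 55)² = 61² = 3721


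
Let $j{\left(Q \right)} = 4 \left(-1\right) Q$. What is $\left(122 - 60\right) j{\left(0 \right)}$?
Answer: $0$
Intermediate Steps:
$j{\left(Q \right)} = - 4 Q$
$\left(122 - 60\right) j{\left(0 \right)} = \left(122 - 60\right) \left(\left(-4\right) 0\right) = 62 \cdot 0 = 0$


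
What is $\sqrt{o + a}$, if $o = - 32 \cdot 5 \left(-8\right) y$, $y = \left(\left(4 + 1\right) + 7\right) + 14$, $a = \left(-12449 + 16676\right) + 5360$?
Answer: $3 \sqrt{4763} \approx 207.04$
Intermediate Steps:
$a = 9587$ ($a = 4227 + 5360 = 9587$)
$y = 26$ ($y = \left(5 + 7\right) + 14 = 12 + 14 = 26$)
$o = 33280$ ($o = - 32 \cdot 5 \left(-8\right) 26 = \left(-32\right) \left(-40\right) 26 = 1280 \cdot 26 = 33280$)
$\sqrt{o + a} = \sqrt{33280 + 9587} = \sqrt{42867} = 3 \sqrt{4763}$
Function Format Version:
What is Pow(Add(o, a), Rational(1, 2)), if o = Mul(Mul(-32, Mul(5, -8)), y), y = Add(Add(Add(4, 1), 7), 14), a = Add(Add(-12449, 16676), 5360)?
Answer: Mul(3, Pow(4763, Rational(1, 2))) ≈ 207.04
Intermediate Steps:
a = 9587 (a = Add(4227, 5360) = 9587)
y = 26 (y = Add(Add(5, 7), 14) = Add(12, 14) = 26)
o = 33280 (o = Mul(Mul(-32, Mul(5, -8)), 26) = Mul(Mul(-32, -40), 26) = Mul(1280, 26) = 33280)
Pow(Add(o, a), Rational(1, 2)) = Pow(Add(33280, 9587), Rational(1, 2)) = Pow(42867, Rational(1, 2)) = Mul(3, Pow(4763, Rational(1, 2)))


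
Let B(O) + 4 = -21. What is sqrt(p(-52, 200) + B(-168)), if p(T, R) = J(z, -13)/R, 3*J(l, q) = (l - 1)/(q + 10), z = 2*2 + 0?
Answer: I*sqrt(90006)/60 ≈ 5.0002*I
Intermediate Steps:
B(O) = -25 (B(O) = -4 - 21 = -25)
z = 4 (z = 4 + 0 = 4)
J(l, q) = (-1 + l)/(3*(10 + q)) (J(l, q) = ((l - 1)/(q + 10))/3 = ((-1 + l)/(10 + q))/3 = (-1 + l)/(3*(10 + q)))
p(T, R) = -1/(3*R) (p(T, R) = ((-1 + 4)/(3*(10 - 13)))/R = ((1/3)*3/(-3))/R = ((1/3)*(-1/3)*3)/R = -1/(3*R))
sqrt(p(-52, 200) + B(-168)) = sqrt(-1/3/200 - 25) = sqrt(-1/3*1/200 - 25) = sqrt(-1/600 - 25) = sqrt(-15001/600) = I*sqrt(90006)/60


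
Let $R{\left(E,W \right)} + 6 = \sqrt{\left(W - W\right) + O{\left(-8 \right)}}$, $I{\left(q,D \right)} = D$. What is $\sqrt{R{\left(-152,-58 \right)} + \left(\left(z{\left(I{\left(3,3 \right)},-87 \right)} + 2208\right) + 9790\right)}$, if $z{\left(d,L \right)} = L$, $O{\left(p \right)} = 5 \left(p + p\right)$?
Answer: $\sqrt{11905 + 4 i \sqrt{5}} \approx 109.11 + 0.041 i$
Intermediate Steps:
$O{\left(p \right)} = 10 p$ ($O{\left(p \right)} = 5 \cdot 2 p = 10 p$)
$R{\left(E,W \right)} = -6 + 4 i \sqrt{5}$ ($R{\left(E,W \right)} = -6 + \sqrt{\left(W - W\right) + 10 \left(-8\right)} = -6 + \sqrt{0 - 80} = -6 + \sqrt{-80} = -6 + 4 i \sqrt{5}$)
$\sqrt{R{\left(-152,-58 \right)} + \left(\left(z{\left(I{\left(3,3 \right)},-87 \right)} + 2208\right) + 9790\right)} = \sqrt{\left(-6 + 4 i \sqrt{5}\right) + \left(\left(-87 + 2208\right) + 9790\right)} = \sqrt{\left(-6 + 4 i \sqrt{5}\right) + \left(2121 + 9790\right)} = \sqrt{\left(-6 + 4 i \sqrt{5}\right) + 11911} = \sqrt{11905 + 4 i \sqrt{5}}$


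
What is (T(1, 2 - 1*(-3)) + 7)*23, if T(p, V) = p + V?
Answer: 299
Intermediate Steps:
T(p, V) = V + p
(T(1, 2 - 1*(-3)) + 7)*23 = (((2 - 1*(-3)) + 1) + 7)*23 = (((2 + 3) + 1) + 7)*23 = ((5 + 1) + 7)*23 = (6 + 7)*23 = 13*23 = 299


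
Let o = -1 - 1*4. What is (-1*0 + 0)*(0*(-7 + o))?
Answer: 0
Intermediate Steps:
o = -5 (o = -1 - 4 = -5)
(-1*0 + 0)*(0*(-7 + o)) = (-1*0 + 0)*(0*(-7 - 5)) = (0 + 0)*(0*(-12)) = 0*0 = 0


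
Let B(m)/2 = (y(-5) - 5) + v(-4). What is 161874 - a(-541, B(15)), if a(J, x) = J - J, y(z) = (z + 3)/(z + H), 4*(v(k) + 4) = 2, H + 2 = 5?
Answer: 161874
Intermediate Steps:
H = 3 (H = -2 + 5 = 3)
v(k) = -7/2 (v(k) = -4 + (¼)*2 = -4 + ½ = -7/2)
y(z) = 1 (y(z) = (z + 3)/(z + 3) = (3 + z)/(3 + z) = 1)
B(m) = -15 (B(m) = 2*((1 - 5) - 7/2) = 2*(-4 - 7/2) = 2*(-15/2) = -15)
a(J, x) = 0
161874 - a(-541, B(15)) = 161874 - 1*0 = 161874 + 0 = 161874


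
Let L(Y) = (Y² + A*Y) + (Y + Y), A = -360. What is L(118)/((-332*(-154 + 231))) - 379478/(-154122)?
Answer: 1758213829/492496851 ≈ 3.5700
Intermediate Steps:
L(Y) = Y² - 358*Y (L(Y) = (Y² - 360*Y) + (Y + Y) = (Y² - 360*Y) + 2*Y = Y² - 358*Y)
L(118)/((-332*(-154 + 231))) - 379478/(-154122) = (118*(-358 + 118))/((-332*(-154 + 231))) - 379478/(-154122) = (118*(-240))/((-332*77)) - 379478*(-1/154122) = -28320/(-25564) + 189739/77061 = -28320*(-1/25564) + 189739/77061 = 7080/6391 + 189739/77061 = 1758213829/492496851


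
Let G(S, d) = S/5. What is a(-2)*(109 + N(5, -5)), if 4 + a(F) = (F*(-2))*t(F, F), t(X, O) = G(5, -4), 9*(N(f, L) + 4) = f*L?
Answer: 0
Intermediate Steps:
N(f, L) = -4 + L*f/9 (N(f, L) = -4 + (f*L)/9 = -4 + (L*f)/9 = -4 + L*f/9)
G(S, d) = S/5 (G(S, d) = S*(⅕) = S/5)
t(X, O) = 1 (t(X, O) = (⅕)*5 = 1)
a(F) = -4 - 2*F (a(F) = -4 + (F*(-2))*1 = -4 - 2*F*1 = -4 - 2*F)
a(-2)*(109 + N(5, -5)) = (-4 - 2*(-2))*(109 + (-4 + (⅑)*(-5)*5)) = (-4 + 4)*(109 + (-4 - 25/9)) = 0*(109 - 61/9) = 0*(920/9) = 0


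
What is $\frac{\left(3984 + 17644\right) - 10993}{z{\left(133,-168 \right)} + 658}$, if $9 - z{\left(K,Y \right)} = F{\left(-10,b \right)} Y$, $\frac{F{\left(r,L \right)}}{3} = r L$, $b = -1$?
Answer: $\frac{10635}{5707} \approx 1.8635$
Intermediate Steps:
$F{\left(r,L \right)} = 3 L r$ ($F{\left(r,L \right)} = 3 r L = 3 L r$)
$z{\left(K,Y \right)} = 9 - 30 Y$ ($z{\left(K,Y \right)} = 9 - 3 \left(-1\right) \left(-10\right) Y = 9 - 30 Y$)
$\frac{\left(3984 + 17644\right) - 10993}{z{\left(133,-168 \right)} + 658} = \frac{\left(3984 + 17644\right) - 10993}{\left(9 - -5040\right) + 658} = \frac{21628 - 10993}{\left(9 + 5040\right) + 658} = \frac{10635}{5049 + 658} = \frac{10635}{5707}$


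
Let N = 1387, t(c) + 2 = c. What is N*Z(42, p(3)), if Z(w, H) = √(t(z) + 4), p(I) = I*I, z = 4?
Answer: 1387*√6 ≈ 3397.4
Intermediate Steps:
t(c) = -2 + c
p(I) = I²
Z(w, H) = √6 (Z(w, H) = √((-2 + 4) + 4) = √(2 + 4) = √6)
N*Z(42, p(3)) = 1387*√6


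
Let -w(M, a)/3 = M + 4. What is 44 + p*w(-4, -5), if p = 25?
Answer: 44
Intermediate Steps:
w(M, a) = -12 - 3*M (w(M, a) = -3*(M + 4) = -3*(4 + M) = -12 - 3*M)
44 + p*w(-4, -5) = 44 + 25*(-12 - 3*(-4)) = 44 + 25*(-12 + 12) = 44 + 25*0 = 44 + 0 = 44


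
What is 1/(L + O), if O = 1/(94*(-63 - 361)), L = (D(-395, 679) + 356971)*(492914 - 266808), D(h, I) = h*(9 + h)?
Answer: 39856/4590919645828575 ≈ 8.6815e-12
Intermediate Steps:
L = 115187666746 (L = (-395*(9 - 395) + 356971)*(492914 - 266808) = (-395*(-386) + 356971)*226106 = (152470 + 356971)*226106 = 509441*226106 = 115187666746)
O = -1/39856 (O = 1/(94*(-424)) = 1/(-39856) = -1/39856 ≈ -2.5090e-5)
1/(L + O) = 1/(115187666746 - 1/39856) = 1/(4590919645828575/39856) = 39856/4590919645828575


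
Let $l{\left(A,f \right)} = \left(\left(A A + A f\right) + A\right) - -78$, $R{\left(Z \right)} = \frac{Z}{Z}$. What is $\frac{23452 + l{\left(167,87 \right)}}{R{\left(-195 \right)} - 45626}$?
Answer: $- \frac{13223}{9125} \approx -1.4491$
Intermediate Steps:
$R{\left(Z \right)} = 1$
$l{\left(A,f \right)} = 78 + A + A^{2} + A f$ ($l{\left(A,f \right)} = \left(\left(A^{2} + A f\right) + A\right) + 78 = \left(A + A^{2} + A f\right) + 78 = 78 + A + A^{2} + A f$)
$\frac{23452 + l{\left(167,87 \right)}}{R{\left(-195 \right)} - 45626} = \frac{23452 + \left(78 + 167 + 167^{2} + 167 \cdot 87\right)}{1 - 45626} = \frac{23452 + \left(78 + 167 + 27889 + 14529\right)}{-45625} = \left(23452 + 42663\right) \left(- \frac{1}{45625}\right) = 66115 \left(- \frac{1}{45625}\right) = - \frac{13223}{9125}$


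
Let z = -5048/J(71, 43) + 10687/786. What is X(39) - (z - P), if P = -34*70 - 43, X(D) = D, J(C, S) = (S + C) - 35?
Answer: -144908641/62094 ≈ -2333.7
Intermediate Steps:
J(C, S) = -35 + C + S (J(C, S) = (C + S) - 35 = -35 + C + S)
P = -2423 (P = -2380 - 43 = -2423)
z = -3123455/62094 (z = -5048/(-35 + 71 + 43) + 10687/786 = -5048/79 + 10687*(1/786) = -5048*1/79 + 10687/786 = -5048/79 + 10687/786 = -3123455/62094 ≈ -50.302)
X(39) - (z - P) = 39 - (-3123455/62094 - 1*(-2423)) = 39 - (-3123455/62094 + 2423) = 39 - 1*147330307/62094 = 39 - 147330307/62094 = -144908641/62094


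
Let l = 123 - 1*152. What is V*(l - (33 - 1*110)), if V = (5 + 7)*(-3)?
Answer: -1728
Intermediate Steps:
l = -29 (l = 123 - 152 = -29)
V = -36 (V = 12*(-3) = -36)
V*(l - (33 - 1*110)) = -36*(-29 - (33 - 1*110)) = -36*(-29 - (33 - 110)) = -36*(-29 - 1*(-77)) = -36*(-29 + 77) = -36*48 = -1728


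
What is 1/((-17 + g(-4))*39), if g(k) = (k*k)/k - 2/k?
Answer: -2/1599 ≈ -0.0012508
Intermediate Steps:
g(k) = k - 2/k (g(k) = k²/k - 2/k = k - 2/k)
1/((-17 + g(-4))*39) = 1/((-17 + (-4 - 2/(-4)))*39) = 1/((-17 + (-4 - 2*(-¼)))*39) = 1/((-17 + (-4 + ½))*39) = 1/((-17 - 7/2)*39) = 1/(-41/2*39) = 1/(-1599/2) = -2/1599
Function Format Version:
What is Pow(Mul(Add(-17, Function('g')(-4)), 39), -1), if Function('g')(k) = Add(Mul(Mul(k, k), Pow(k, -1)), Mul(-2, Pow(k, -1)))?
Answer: Rational(-2, 1599) ≈ -0.0012508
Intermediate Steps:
Function('g')(k) = Add(k, Mul(-2, Pow(k, -1))) (Function('g')(k) = Add(Mul(Pow(k, 2), Pow(k, -1)), Mul(-2, Pow(k, -1))) = Add(k, Mul(-2, Pow(k, -1))))
Pow(Mul(Add(-17, Function('g')(-4)), 39), -1) = Pow(Mul(Add(-17, Add(-4, Mul(-2, Pow(-4, -1)))), 39), -1) = Pow(Mul(Add(-17, Add(-4, Mul(-2, Rational(-1, 4)))), 39), -1) = Pow(Mul(Add(-17, Add(-4, Rational(1, 2))), 39), -1) = Pow(Mul(Add(-17, Rational(-7, 2)), 39), -1) = Pow(Mul(Rational(-41, 2), 39), -1) = Pow(Rational(-1599, 2), -1) = Rational(-2, 1599)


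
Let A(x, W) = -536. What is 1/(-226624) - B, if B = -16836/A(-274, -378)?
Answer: -476930275/15183808 ≈ -31.410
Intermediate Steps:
B = 4209/134 (B = -16836/(-536) = -16836*(-1/536) = 4209/134 ≈ 31.410)
1/(-226624) - B = 1/(-226624) - 1*4209/134 = -1/226624 - 4209/134 = -476930275/15183808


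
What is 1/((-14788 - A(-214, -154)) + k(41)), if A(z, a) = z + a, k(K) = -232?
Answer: -1/14652 ≈ -6.8250e-5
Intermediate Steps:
A(z, a) = a + z
1/((-14788 - A(-214, -154)) + k(41)) = 1/((-14788 - (-154 - 214)) - 232) = 1/((-14788 - 1*(-368)) - 232) = 1/((-14788 + 368) - 232) = 1/(-14420 - 232) = 1/(-14652) = -1/14652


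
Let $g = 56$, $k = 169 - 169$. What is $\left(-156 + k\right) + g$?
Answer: $-100$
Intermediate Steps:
$k = 0$
$\left(-156 + k\right) + g = \left(-156 + 0\right) + 56 = -156 + 56 = -100$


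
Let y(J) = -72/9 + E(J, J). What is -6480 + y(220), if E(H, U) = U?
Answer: -6268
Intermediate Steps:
y(J) = -8 + J (y(J) = -72/9 + J = -72*1/9 + J = -8 + J)
-6480 + y(220) = -6480 + (-8 + 220) = -6480 + 212 = -6268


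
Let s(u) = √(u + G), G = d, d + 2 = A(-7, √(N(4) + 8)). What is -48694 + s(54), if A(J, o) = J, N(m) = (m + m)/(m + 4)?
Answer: -48694 + 3*√5 ≈ -48687.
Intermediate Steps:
N(m) = 2*m/(4 + m) (N(m) = (2*m)/(4 + m) = 2*m/(4 + m))
d = -9 (d = -2 - 7 = -9)
G = -9
s(u) = √(-9 + u) (s(u) = √(u - 9) = √(-9 + u))
-48694 + s(54) = -48694 + √(-9 + 54) = -48694 + √45 = -48694 + 3*√5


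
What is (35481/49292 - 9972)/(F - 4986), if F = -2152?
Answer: 491504343/351846296 ≈ 1.3969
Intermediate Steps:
(35481/49292 - 9972)/(F - 4986) = (35481/49292 - 9972)/(-2152 - 4986) = (35481*(1/49292) - 9972)/(-7138) = (35481/49292 - 9972)*(-1/7138) = -491504343/49292*(-1/7138) = 491504343/351846296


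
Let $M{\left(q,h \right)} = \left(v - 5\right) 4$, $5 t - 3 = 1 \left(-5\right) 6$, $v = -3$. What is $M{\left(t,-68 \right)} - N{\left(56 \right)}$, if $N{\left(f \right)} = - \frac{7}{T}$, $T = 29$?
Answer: $- \frac{921}{29} \approx -31.759$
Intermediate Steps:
$t = - \frac{27}{5}$ ($t = \frac{3}{5} + \frac{1 \left(-5\right) 6}{5} = \frac{3}{5} + \frac{\left(-5\right) 6}{5} = \frac{3}{5} + \frac{1}{5} \left(-30\right) = \frac{3}{5} - 6 = - \frac{27}{5} \approx -5.4$)
$M{\left(q,h \right)} = -32$ ($M{\left(q,h \right)} = \left(-3 - 5\right) 4 = \left(-8\right) 4 = -32$)
$N{\left(f \right)} = - \frac{7}{29}$
$M{\left(t,-68 \right)} - N{\left(56 \right)} = -32 - - \frac{7}{29} = -32 + \frac{7}{29} = - \frac{921}{29}$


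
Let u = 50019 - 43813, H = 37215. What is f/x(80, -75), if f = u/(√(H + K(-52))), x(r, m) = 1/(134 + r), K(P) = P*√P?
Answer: 1328084/√(37215 - 104*I*√13) ≈ 6884.1 + 34.681*I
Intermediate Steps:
K(P) = P^(3/2)
u = 6206
f = 6206/√(37215 - 104*I*√13) (f = 6206/(√(37215 + (-52)^(3/2))) = 6206/(√(37215 - 104*I*√13)) = 6206/√(37215 - 104*I*√13) ≈ 32.169 + 0.16206*I)
f/x(80, -75) = (6206/√(37215 - 104*I*√13))/(1/(134 + 80)) = (6206/√(37215 - 104*I*√13))/(1/214) = (6206/√(37215 - 104*I*√13))*214 = 1328084/√(37215 - 104*I*√13)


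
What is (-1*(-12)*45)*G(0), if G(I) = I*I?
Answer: 0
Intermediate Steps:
G(I) = I²
(-1*(-12)*45)*G(0) = (-1*(-12)*45)*0² = (12*45)*0 = 540*0 = 0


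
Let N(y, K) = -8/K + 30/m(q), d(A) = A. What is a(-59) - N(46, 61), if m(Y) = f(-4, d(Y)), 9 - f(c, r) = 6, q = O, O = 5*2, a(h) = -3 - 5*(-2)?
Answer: -175/61 ≈ -2.8689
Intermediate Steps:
a(h) = 7 (a(h) = -3 + 10 = 7)
O = 10
q = 10
f(c, r) = 3 (f(c, r) = 9 - 1*6 = 9 - 6 = 3)
m(Y) = 3
N(y, K) = 10 - 8/K (N(y, K) = -8/K + 30/3 = -8/K + 30*(⅓) = -8/K + 10 = 10 - 8/K)
a(-59) - N(46, 61) = 7 - (10 - 8/61) = 7 - 1*602/61 = 7 - 602/61 = -175/61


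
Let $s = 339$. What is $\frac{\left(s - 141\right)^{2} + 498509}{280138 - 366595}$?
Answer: $- \frac{537713}{86457} \approx -6.2194$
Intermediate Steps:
$\frac{\left(s - 141\right)^{2} + 498509}{280138 - 366595} = \frac{\left(339 - 141\right)^{2} + 498509}{280138 - 366595} = \frac{198^{2} + 498509}{-86457} = \left(39204 + 498509\right) \left(- \frac{1}{86457}\right) = 537713 \left(- \frac{1}{86457}\right) = - \frac{537713}{86457}$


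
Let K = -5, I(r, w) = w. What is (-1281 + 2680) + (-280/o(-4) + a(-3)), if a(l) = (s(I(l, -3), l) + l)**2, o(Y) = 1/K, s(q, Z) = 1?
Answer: 2803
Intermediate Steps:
o(Y) = -1/5 (o(Y) = 1/(-5) = -1/5)
a(l) = (1 + l)**2
(-1281 + 2680) + (-280/o(-4) + a(-3)) = (-1281 + 2680) + (-280/(-1/5) + (1 - 3)**2) = 1399 + (-280*(-5) + (-2)**2) = 1399 + (-14*(-100) + 4) = 1399 + (1400 + 4) = 1399 + 1404 = 2803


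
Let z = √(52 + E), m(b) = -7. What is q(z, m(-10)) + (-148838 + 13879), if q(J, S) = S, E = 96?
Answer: -134966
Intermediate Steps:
z = 2*√37 (z = √(52 + 96) = √148 = 2*√37 ≈ 12.166)
q(z, m(-10)) + (-148838 + 13879) = -7 + (-148838 + 13879) = -7 - 134959 = -134966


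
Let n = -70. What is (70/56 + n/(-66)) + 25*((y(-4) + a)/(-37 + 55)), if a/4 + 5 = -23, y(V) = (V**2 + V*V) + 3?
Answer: -41435/396 ≈ -104.63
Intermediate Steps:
y(V) = 3 + 2*V**2 (y(V) = (V**2 + V**2) + 3 = 2*V**2 + 3 = 3 + 2*V**2)
a = -112 (a = -20 + 4*(-23) = -20 - 92 = -112)
(70/56 + n/(-66)) + 25*((y(-4) + a)/(-37 + 55)) = (70/56 - 70/(-66)) + 25*(((3 + 2*(-4)**2) - 112)/(-37 + 55)) = (70*(1/56) - 70*(-1/66)) + 25*(((3 + 2*16) - 112)/18) = (5/4 + 35/33) + 25*(((3 + 32) - 112)*(1/18)) = 305/132 + 25*((35 - 112)*(1/18)) = 305/132 + 25*(-77*1/18) = 305/132 + 25*(-77/18) = 305/132 - 1925/18 = -41435/396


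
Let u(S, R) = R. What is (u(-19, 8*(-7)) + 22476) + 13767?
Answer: 36187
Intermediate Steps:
(u(-19, 8*(-7)) + 22476) + 13767 = (8*(-7) + 22476) + 13767 = (-56 + 22476) + 13767 = 22420 + 13767 = 36187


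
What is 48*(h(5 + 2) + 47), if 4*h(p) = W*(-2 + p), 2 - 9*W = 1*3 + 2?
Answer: 2236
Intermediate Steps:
W = -1/3 (W = 2/9 - (1*3 + 2)/9 = 2/9 - (3 + 2)/9 = 2/9 - 1/9*5 = 2/9 - 5/9 = -1/3 ≈ -0.33333)
h(p) = 1/6 - p/12 (h(p) = (-(-2 + p)/3)/4 = (2/3 - p/3)/4 = 1/6 - p/12)
48*(h(5 + 2) + 47) = 48*((1/6 - (5 + 2)/12) + 47) = 48*((1/6 - 1/12*7) + 47) = 48*((1/6 - 7/12) + 47) = 48*(-5/12 + 47) = 48*(559/12) = 2236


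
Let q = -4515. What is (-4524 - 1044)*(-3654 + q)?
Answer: 45484992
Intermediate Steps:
(-4524 - 1044)*(-3654 + q) = (-4524 - 1044)*(-3654 - 4515) = -5568*(-8169) = 45484992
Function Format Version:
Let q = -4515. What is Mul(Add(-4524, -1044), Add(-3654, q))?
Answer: 45484992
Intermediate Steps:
Mul(Add(-4524, -1044), Add(-3654, q)) = Mul(Add(-4524, -1044), Add(-3654, -4515)) = Mul(-5568, -8169) = 45484992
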